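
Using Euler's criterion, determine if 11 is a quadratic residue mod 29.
By Euler's criterion: 11^{14} ≡ 28 (mod 29). Since this equals -1 (≡ 28), 11 is not a QR.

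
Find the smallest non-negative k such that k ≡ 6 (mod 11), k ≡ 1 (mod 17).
171

Using the Chinese Remainder Theorem:
M = product of moduli = 187
For equation 1: M_1 = 17, 17 ≡ 6 (mod 11), inverse of 17 mod 11 is 2 (check: 6 × 2 = 12 ≡ 1 (mod 11))
For equation 2: M_2 = 11, 11 ≡ 11 (mod 17), inverse of 11 mod 17 is 14 (check: 11 × 14 = 154 ≡ 1 (mod 17))
Combine: k ≡ Σ r_i×M_i×(M_i⁻¹ mod m_i) = 6×17×2 + 1×11×14 = 204 + 154 = 358
358 mod 187 = 171
k ≡ 171 (mod 187)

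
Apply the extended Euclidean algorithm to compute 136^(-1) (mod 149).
Extended GCD: 136(-23) + 149(21) = 1. So 136^(-1) ≡ 126 ≡ 126 (mod 149). Verify: 136 × 126 = 17136 ≡ 1 (mod 149)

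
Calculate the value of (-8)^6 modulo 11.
(-8) ≡ 3 (mod 11). 6 = 4 + 2 (binary 110). Repeated squaring mod 11: 3^1 ≡ 3; 3^2 ≡ 3² = 9 ≡ 9; 3^4 ≡ 9² = 81 ≡ 4. Multiply: (-8)^6 ≡ 3^4 × 3^2 ≡ 4 × 9 (mod 11): 4 × 9 = 36 ≡ 3. So (-8)^6 ≡ 3 (mod 11).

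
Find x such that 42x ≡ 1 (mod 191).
42^(-1) ≡ 141 (mod 191). Verification: 42 × 141 = 5922 ≡ 1 (mod 191)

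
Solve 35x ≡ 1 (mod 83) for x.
19

Using Extended Euclidean Algorithm:
gcd(35, 83) = 1
Bezout coefficients: 35 × 19 + 83 × -8 = 1
So 35 × 19 ≡ 1 (mod 83)
The inverse is 19 mod 83 = 19
Verification: 35 × 19 = 665 = 8 × 83 + 1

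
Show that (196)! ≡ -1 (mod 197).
(196)! mod 197 = 196. Since this equals -1 (mod 197), Wilson confirms 197 is prime.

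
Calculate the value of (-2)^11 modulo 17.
Using repeated squaring. (-2) ≡ 15 (mod 17). 11 = 8 + 2 + 1 (binary 1011). Repeated squaring mod 17: 15^1 ≡ 15; 15^2 ≡ 15² = 225 ≡ 4; 15^4 ≡ 4² = 16 ≡ 16; 15^8 ≡ 16² = 256 ≡ 1. Multiply: (-2)^11 ≡ 15^8 × 15^2 × 15^1 ≡ 1 × 4 × 15 (mod 17): 1 × 4 = 4 ≡ 4; 4 × 15 = 60 ≡ 9. So (-2)^11 ≡ 9 (mod 17).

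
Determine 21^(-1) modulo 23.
21^(-1) ≡ 11 (mod 23). Verification: 21 × 11 = 231 ≡ 1 (mod 23)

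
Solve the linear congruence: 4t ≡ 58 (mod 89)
59

Since gcd(4, 89) = 1 divides 58, a solution exists.
Multiply both sides by the inverse of 4 mod 89:
  4^(-1) mod 89 = 67
  x ≡ 67 × 58 ≡ 3886 ≡ 59 (mod 89)
Verification: 4 × 59 = 236 = 2 × 89 + 58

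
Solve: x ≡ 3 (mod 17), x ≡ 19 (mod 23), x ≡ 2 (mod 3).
M = 17 × 23 × 3 = 1173. M₁ = 69, y₁ ≡ 1 (mod 17). M₂ = 51, y₂ ≡ 14 (mod 23). M₃ = 391, y₃ ≡ 1 (mod 3). x = 3×69×1 + 19×51×14 + 2×391×1 ≡ 479 (mod 1173)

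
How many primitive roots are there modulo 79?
Number of primitive roots mod 79 = φ(78) = 24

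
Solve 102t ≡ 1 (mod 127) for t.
102^(-1) ≡ 66 (mod 127). Verification: 102 × 66 = 6732 ≡ 1 (mod 127)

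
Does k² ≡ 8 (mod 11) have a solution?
By Euler's criterion: 8^{5} ≡ 10 (mod 11). Since this equals -1 (≡ 10), 8 is not a QR.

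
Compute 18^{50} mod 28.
16

Using successive squaring:
Binary expansion of 50: 110010
Powers of 18 mod 28 (each is the square of the previous):
  18^1 ≡ 18 (mod 28)
  18^2 ≡ 18² = 324 ≡ 16 (mod 28)
  18^4 ≡ 16² = 256 ≡ 4 (mod 28)
  18^8 ≡ 4² = 16 ≡ 16 (mod 28)
  18^16 ≡ 16² = 256 ≡ 4 (mod 28)
  18^32 ≡ 4² = 16 ≡ 16 (mod 28)
50 = 32 + 16 + 2, so 18^50 = 18^32 × 18^16 × 18^2 ≡ 16 × 4 × 16 (mod 28)
Multiplying step by step:
  16 × 4 = 64 ≡ 8 (mod 28)
  8 × 16 = 128 ≡ 16 (mod 28)
Result: 18^50 ≡ 16 (mod 28)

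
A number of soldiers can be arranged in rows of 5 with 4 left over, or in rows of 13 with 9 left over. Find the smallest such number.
M = 5 × 13 = 65. M₁ = 13, y₁ ≡ 2 (mod 5). M₂ = 5, y₂ ≡ 8 (mod 13). t = 4×13×2 + 9×5×8 ≡ 9 (mod 65). The smallest positive such number is 9.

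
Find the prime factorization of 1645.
5 × 7 × 47

Divide by primes starting from smallest:
1645 ÷ 5 = 329
329 ÷ 7 = 47
47 ÷ 47 = 1

1645 = 5 × 7 × 47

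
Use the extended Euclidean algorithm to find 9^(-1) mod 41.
Extended GCD: 9(-9) + 41(2) = 1. So 9^(-1) ≡ 32 ≡ 32 (mod 41). Verify: 9 × 32 = 288 ≡ 1 (mod 41)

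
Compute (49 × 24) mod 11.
10

(49 × 24) = 1176
1176 mod 11 = 10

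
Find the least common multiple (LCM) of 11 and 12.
132

First find GCD(11, 12) using the Euclidean algorithm:
11 = 0 × 12 + 11
12 = 1 × 11 + 1
11 = 11 × 1 + 0
GCD(11, 12) = 1

LCM formula: LCM(a, b) = (a × b) / GCD(a, b)
LCM(11, 12) = (11 × 12) / 1
LCM(11, 12) = 132 / 1
LCM(11, 12) = 132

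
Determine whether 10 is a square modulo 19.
By Euler's criterion: 10^{9} ≡ 18 (mod 19). Since this equals -1 (≡ 18), 10 is not a QR.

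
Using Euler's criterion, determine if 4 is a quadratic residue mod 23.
By Euler's criterion: 4^{11} ≡ 1 (mod 23). Since this equals 1, 4 is a QR.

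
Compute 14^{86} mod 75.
61

Using successive squaring:
Binary expansion of 86: 1010110
Powers of 14 mod 75 (each is the square of the previous):
  14^1 ≡ 14 (mod 75)
  14^2 ≡ 14² = 196 ≡ 46 (mod 75)
  14^4 ≡ 46² = 2116 ≡ 16 (mod 75)
  14^8 ≡ 16² = 256 ≡ 31 (mod 75)
  14^16 ≡ 31² = 961 ≡ 61 (mod 75)
  14^32 ≡ 61² = 3721 ≡ 46 (mod 75)
  14^64 ≡ 46² = 2116 ≡ 16 (mod 75)
86 = 64 + 16 + 4 + 2, so 14^86 = 14^64 × 14^16 × 14^4 × 14^2 ≡ 16 × 61 × 16 × 46 (mod 75)
Multiplying step by step:
  16 × 61 = 976 ≡ 1 (mod 75)
  1 × 16 = 16 ≡ 16 (mod 75)
  16 × 46 = 736 ≡ 61 (mod 75)
Result: 14^86 ≡ 61 (mod 75)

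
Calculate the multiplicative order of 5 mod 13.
Powers of 5 mod 13: 5^1≡5, 5^2≡12, 5^3≡8, 5^4≡1. Order = 4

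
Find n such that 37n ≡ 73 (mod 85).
64

Since gcd(37, 85) = 1 divides 73, a solution exists.
Multiply both sides by the inverse of 37 mod 85:
  37^(-1) mod 85 = 23
  x ≡ 23 × 73 ≡ 1679 ≡ 64 (mod 85)
Verification: 37 × 64 = 2368 = 27 × 85 + 73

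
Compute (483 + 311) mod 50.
44

(483 + 311) = 794
794 mod 50 = 44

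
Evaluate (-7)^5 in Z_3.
(-7) ≡ 2 (mod 3). 5 = 4 + 1 (binary 101). Repeated squaring mod 3: 2^1 ≡ 2; 2^2 ≡ 2² = 4 ≡ 1; 2^4 ≡ 1² = 1 ≡ 1. Multiply: (-7)^5 ≡ 2^4 × 2^1 ≡ 1 × 2 (mod 3): 1 × 2 = 2 ≡ 2. So (-7)^5 ≡ 2 (mod 3).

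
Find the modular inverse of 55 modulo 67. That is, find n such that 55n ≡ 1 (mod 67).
39

Using Extended Euclidean Algorithm:
gcd(55, 67) = 1
Bezout coefficients: 55 × -28 + 67 × 23 = 1
So 55 × -28 ≡ 1 (mod 67)
The inverse is -28 mod 67 = 39
Verification: 55 × 39 = 2145 = 32 × 67 + 1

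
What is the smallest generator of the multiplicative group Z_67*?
p - 1 = 66 has prime divisors 2, 3, 11. h is a primitive root mod 67 iff h^(66/q) ≢ 1 (mod 67) for each such q.
h = 2: 2^33 ≡ 66, 2^22 ≡ 37, 2^6 ≡ 64 (mod 67); none is 1, so 2 has order 66 and is a primitive root.
The smallest primitive root mod 67 is g = 2.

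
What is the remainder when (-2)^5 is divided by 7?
(-2) ≡ 5 (mod 7). 5 = 4 + 1 (binary 101). Repeated squaring mod 7: 5^1 ≡ 5; 5^2 ≡ 5² = 25 ≡ 4; 5^4 ≡ 4² = 16 ≡ 2. Multiply: (-2)^5 ≡ 5^4 × 5^1 ≡ 2 × 5 (mod 7): 2 × 5 = 10 ≡ 3. So (-2)^5 ≡ 3 (mod 7).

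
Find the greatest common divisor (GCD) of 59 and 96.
1

Using the Euclidean algorithm:
59 = 0 × 96 + 59
96 = 1 × 59 + 37
59 = 1 × 37 + 22
37 = 1 × 22 + 15
22 = 1 × 15 + 7
15 = 2 × 7 + 1
7 = 7 × 1 + 0

GCD(59, 96) = 1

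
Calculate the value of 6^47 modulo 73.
Using repeated squaring. 47 = 32 + 8 + 4 + 2 + 1 (binary 101111). Repeated squaring mod 73: 6^1 ≡ 6; 6^2 ≡ 6² = 36 ≡ 36; 6^4 ≡ 36² = 1296 ≡ 55; 6^8 ≡ 55² = 3025 ≡ 32; 6^16 ≡ 32² = 1024 ≡ 2; 6^32 ≡ 2² = 4 ≡ 4. Multiply: 6^47 = 6^32 × 6^8 × 6^4 × 6^2 × 6^1 ≡ 4 × 32 × 55 × 36 × 6 (mod 73): 4 × 32 = 128 ≡ 55; 55 × 55 = 3025 ≡ 32; 32 × 36 = 1152 ≡ 57; 57 × 6 = 342 ≡ 50. So 6^47 ≡ 50 (mod 73).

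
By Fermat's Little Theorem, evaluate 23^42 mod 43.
By Fermat's Little Theorem, 23^{42} ≡ 1 (mod 43) since 43 is prime and gcd(23, 43) = 1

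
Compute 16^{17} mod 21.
4

Using successive squaring:
Binary expansion of 17: 10001
Powers of 16 mod 21 (each is the square of the previous):
  16^1 ≡ 16 (mod 21)
  16^2 ≡ 16² = 256 ≡ 4 (mod 21)
  16^4 ≡ 4² = 16 ≡ 16 (mod 21)
  16^8 ≡ 16² = 256 ≡ 4 (mod 21)
  16^16 ≡ 4² = 16 ≡ 16 (mod 21)
17 = 16 + 1, so 16^17 = 16^16 × 16^1 ≡ 16 × 16 (mod 21)
Multiplying step by step:
  16 × 16 = 256 ≡ 4 (mod 21)
Result: 16^17 ≡ 4 (mod 21)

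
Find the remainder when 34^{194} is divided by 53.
By Fermat: 34^{52} ≡ 1 (mod 53). 194 = 3×52 + 38. So 34^{194} ≡ 34^{38} ≡ 4 (mod 53)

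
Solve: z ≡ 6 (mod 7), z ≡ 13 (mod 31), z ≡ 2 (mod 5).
M = 7 × 31 × 5 = 1085. M₁ = 155, y₁ ≡ 1 (mod 7). M₂ = 35, y₂ ≡ 8 (mod 31). M₃ = 217, y₃ ≡ 3 (mod 5). z = 6×155×1 + 13×35×8 + 2×217×3 ≡ 447 (mod 1085)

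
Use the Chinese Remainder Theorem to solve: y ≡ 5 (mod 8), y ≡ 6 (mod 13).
M = 8 × 13 = 104. M₁ = 13, y₁ ≡ 5 (mod 8). M₂ = 8, y₂ ≡ 5 (mod 13). y = 5×13×5 + 6×8×5 ≡ 45 (mod 104)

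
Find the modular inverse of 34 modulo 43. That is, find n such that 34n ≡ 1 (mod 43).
19

Using Extended Euclidean Algorithm:
gcd(34, 43) = 1
Bezout coefficients: 34 × 19 + 43 × -15 = 1
So 34 × 19 ≡ 1 (mod 43)
The inverse is 19 mod 43 = 19
Verification: 34 × 19 = 646 = 15 × 43 + 1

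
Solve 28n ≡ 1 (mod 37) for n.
4

Using Extended Euclidean Algorithm:
gcd(28, 37) = 1
Bezout coefficients: 28 × 4 + 37 × -3 = 1
So 28 × 4 ≡ 1 (mod 37)
The inverse is 4 mod 37 = 4
Verification: 28 × 4 = 112 = 3 × 37 + 1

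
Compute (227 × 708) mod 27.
12

(227 × 708) = 160716
160716 mod 27 = 12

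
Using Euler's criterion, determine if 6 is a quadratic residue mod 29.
By Euler's criterion: 6^{14} ≡ 1 (mod 29). Since this equals 1, 6 is a QR.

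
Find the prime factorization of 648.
2^3 × 3^4

Divide by primes starting from smallest:
648 ÷ 2 = 324
324 ÷ 2 = 162
162 ÷ 2 = 81
81 ÷ 3 = 27
27 ÷ 3 = 9
9 ÷ 3 = 3
3 ÷ 3 = 1

648 = 2^3 × 3^4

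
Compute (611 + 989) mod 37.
9

(611 + 989) = 1600
1600 mod 37 = 9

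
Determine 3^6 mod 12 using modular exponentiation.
6 = 4 + 2 (binary 110). Repeated squaring mod 12: 3^1 ≡ 3; 3^2 ≡ 3² = 9 ≡ 9; 3^4 ≡ 9² = 81 ≡ 9. Multiply: 3^6 = 3^4 × 3^2 ≡ 9 × 9 (mod 12): 9 × 9 = 81 ≡ 9. So 3^6 ≡ 9 (mod 12).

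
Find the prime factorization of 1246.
2 × 7 × 89

Divide by primes starting from smallest:
1246 ÷ 2 = 623
623 ÷ 7 = 89
89 ÷ 89 = 1

1246 = 2 × 7 × 89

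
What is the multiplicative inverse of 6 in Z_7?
6

Using Extended Euclidean Algorithm:
gcd(6, 7) = 1
Bezout coefficients: 6 × -1 + 7 × 1 = 1
So 6 × -1 ≡ 1 (mod 7)
The inverse is -1 mod 7 = 6
Verification: 6 × 6 = 36 = 5 × 7 + 1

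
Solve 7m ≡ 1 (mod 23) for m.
7^(-1) ≡ 10 (mod 23). Verification: 7 × 10 = 70 ≡ 1 (mod 23)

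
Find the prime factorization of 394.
2 × 197

Divide by primes starting from smallest:
394 ÷ 2 = 197
197 ÷ 197 = 1

394 = 2 × 197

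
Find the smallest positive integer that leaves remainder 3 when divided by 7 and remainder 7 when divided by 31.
M = 7 × 31 = 217. M₁ = 31, y₁ ≡ 5 (mod 7). M₂ = 7, y₂ ≡ 9 (mod 31). y = 3×31×5 + 7×7×9 ≡ 38 (mod 217). The smallest positive such number is 38.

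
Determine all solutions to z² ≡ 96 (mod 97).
The square roots of 96 mod 97 are 22 and 75. Verify: 22² = 484 ≡ 96 (mod 97)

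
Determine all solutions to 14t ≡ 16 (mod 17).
6

Since gcd(14, 17) = 1 divides 16, a solution exists.
Multiply both sides by the inverse of 14 mod 17:
  14^(-1) mod 17 = 11
  x ≡ 11 × 16 ≡ 176 ≡ 6 (mod 17)
Verification: 14 × 6 = 84 = 4 × 17 + 16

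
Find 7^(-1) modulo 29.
25

Using Extended Euclidean Algorithm:
gcd(7, 29) = 1
Bezout coefficients: 7 × -4 + 29 × 1 = 1
So 7 × -4 ≡ 1 (mod 29)
The inverse is -4 mod 29 = 25
Verification: 7 × 25 = 175 = 6 × 29 + 1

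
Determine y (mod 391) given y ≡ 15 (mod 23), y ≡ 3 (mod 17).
360

Using the Chinese Remainder Theorem:
M = product of moduli = 391
For equation 1: M_1 = 17, 17 ≡ 17 (mod 23), inverse of 17 mod 23 is 19 (check: 17 × 19 = 323 ≡ 1 (mod 23))
For equation 2: M_2 = 23, 23 ≡ 6 (mod 17), inverse of 23 mod 17 is 3 (check: 6 × 3 = 18 ≡ 1 (mod 17))
Combine: y ≡ Σ r_i×M_i×(M_i⁻¹ mod m_i) = 15×17×19 + 3×23×3 = 4845 + 207 = 5052
5052 mod 391 = 360
y ≡ 360 (mod 391)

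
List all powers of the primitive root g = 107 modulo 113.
g^1, g^2, ..., g^{112} mod 113: {107, 36, 10, 53, 21, 100, 78, 97, 96, 102, 66, 56, 3, 95, 108, 30, 46, 63, 74, 8, 65, 62, 80, 85, 55, 9, 59, 98, 90, 25, 76, 109, 24, 82, 73, 14, 29, 52, 27, 64, 68, 44, 75, 2, 101, 72, 20, 106, 42, 87, 43, 81, 79, 91, 19, 112, 6, 77, 103, 60, 92, 13, 35, 16, 17, 11, 47, 57, 110, 18, 5, 83, 67, 50, 39, 105, 48, 51, 33, 28, 58, 104, 54, 15, 23, 88, 37, 4, 89, 31, 40, 99, 84, 61, 86, 49, 45, 69, 38, 111, 12, 41, 93, 7, 71, 26, 70, 32, 34, 22, 94, 1}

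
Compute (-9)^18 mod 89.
Using repeated squaring. (-9) ≡ 80 (mod 89). 18 = 16 + 2 (binary 10010). Repeated squaring mod 89: 80^1 ≡ 80; 80^2 ≡ 80² = 6400 ≡ 81; 80^4 ≡ 81² = 6561 ≡ 64; 80^8 ≡ 64² = 4096 ≡ 2; 80^16 ≡ 2² = 4 ≡ 4. Multiply: (-9)^18 ≡ 80^16 × 80^2 ≡ 4 × 81 (mod 89): 4 × 81 = 324 ≡ 57. So (-9)^18 ≡ 57 (mod 89).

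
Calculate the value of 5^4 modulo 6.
4 = 4 (binary 100). Repeated squaring mod 6: 5^1 ≡ 5; 5^2 ≡ 5² = 25 ≡ 1; 5^4 ≡ 1² = 1 ≡ 1. So 5^4 ≡ 1 (mod 6).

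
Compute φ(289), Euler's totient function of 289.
272

Prime factorization: 289 = 17^2
Using the formula φ(n) = n × Π(1 - 1/p) for each prime factor p:
φ(289) = 289 × (1 - 1/17)
φ(289) = 272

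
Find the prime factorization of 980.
2^2 × 5 × 7^2

Divide by primes starting from smallest:
980 ÷ 2 = 490
490 ÷ 2 = 245
245 ÷ 5 = 49
49 ÷ 7 = 7
7 ÷ 7 = 1

980 = 2^2 × 5 × 7^2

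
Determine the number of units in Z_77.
60

Prime factorization: 77 = 7 × 11
Using the formula φ(n) = n × Π(1 - 1/p) for each prime factor p:
φ(77) = 77 × (1 - 1/7) × (1 - 1/11)
φ(77) = 60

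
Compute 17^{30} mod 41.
9

Using successive squaring:
Binary expansion of 30: 11110
Powers of 17 mod 41 (each is the square of the previous):
  17^1 ≡ 17 (mod 41)
  17^2 ≡ 17² = 289 ≡ 2 (mod 41)
  17^4 ≡ 2² = 4 ≡ 4 (mod 41)
  17^8 ≡ 4² = 16 ≡ 16 (mod 41)
  17^16 ≡ 16² = 256 ≡ 10 (mod 41)
30 = 16 + 8 + 4 + 2, so 17^30 = 17^16 × 17^8 × 17^4 × 17^2 ≡ 10 × 16 × 4 × 2 (mod 41)
Multiplying step by step:
  10 × 16 = 160 ≡ 37 (mod 41)
  37 × 4 = 148 ≡ 25 (mod 41)
  25 × 2 = 50 ≡ 9 (mod 41)
Result: 17^30 ≡ 9 (mod 41)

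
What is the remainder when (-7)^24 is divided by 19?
Using Fermat: (-7)^{18} ≡ 1 (mod 19). 24 ≡ 6 (mod 18). So (-7)^{24} ≡ (-7)^{6} ≡ 1 (mod 19)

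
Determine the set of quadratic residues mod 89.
QRs mod 89: {1, 2, 4, 5, 8, 9, 10, 11, 16, 17, 18, 20, 21, 22, 25, 32, 34, 36, 39, 40, 42, 44, 45, 47, 49, 50, 53, 55, 57, 64, 67, 68, 69, 71, 72, 73, 78, 79, 80, 81, 84, 85, 87, 88}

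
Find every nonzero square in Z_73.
QRs mod 73: {1, 2, 3, 4, 6, 8, 9, 12, 16, 18, 19, 23, 24, 25, 27, 32, 35, 36, 37, 38, 41, 46, 48, 49, 50, 54, 55, 57, 61, 64, 65, 67, 69, 70, 71, 72}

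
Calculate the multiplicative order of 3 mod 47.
Powers of 3 mod 47: 3^1≡3, 3^2≡9, 3^3≡27, 3^4≡34, 3^5≡8, 3^6≡24, 3^7≡25, 3^8≡28, 3^9≡37, 3^10≡17, 3^11≡4, 3^12≡12, 3^13≡36, 3^14≡14, 3^15≡42, 3^16≡32, 3^17≡2, 3^18≡6, 3^19≡18, 3^20≡7, 3^21≡21, 3^22≡16, 3^23≡1. Order = 23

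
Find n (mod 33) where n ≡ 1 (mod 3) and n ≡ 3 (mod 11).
M = 3 × 11 = 33. M₁ = 11, y₁ ≡ 2 (mod 3). M₂ = 3, y₂ ≡ 4 (mod 11). n = 1×11×2 + 3×3×4 ≡ 25 (mod 33)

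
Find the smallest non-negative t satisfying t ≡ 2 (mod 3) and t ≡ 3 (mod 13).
M = 3 × 13 = 39. M₁ = 13, y₁ ≡ 1 (mod 3). M₂ = 3, y₂ ≡ 9 (mod 13). t = 2×13×1 + 3×3×9 ≡ 29 (mod 39)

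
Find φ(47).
46

Prime factorization: 47 = 47
Using the formula φ(n) = n × Π(1 - 1/p) for each prime factor p:
φ(47) = 47 × (1 - 1/47)
φ(47) = 46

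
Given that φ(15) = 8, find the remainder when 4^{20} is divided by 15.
By Euler: 4^{8} ≡ 1 (mod 15) since gcd(4, 15) = 1. 20 = 2×8 + 4. So 4^{20} ≡ 4^{4} ≡ 1 (mod 15)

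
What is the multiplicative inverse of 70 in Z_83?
70^(-1) ≡ 51 (mod 83). Verification: 70 × 51 = 3570 ≡ 1 (mod 83)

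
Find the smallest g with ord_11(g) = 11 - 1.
p - 1 = 10 has prime divisors 2, 5. h is a primitive root mod 11 iff h^(10/q) ≢ 1 (mod 11) for each such q.
h = 2: 2^5 ≡ 10, 2^2 ≡ 4 (mod 11); none is 1, so 2 has order 10 and is a primitive root.
The smallest primitive root mod 11 is g = 2.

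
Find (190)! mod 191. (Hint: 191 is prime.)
By Wilson's theorem, (190)! ≡ -1 ≡ 190 (mod 191)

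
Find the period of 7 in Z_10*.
Powers of 7 mod 10: 7^1≡7, 7^2≡9, 7^3≡3, 7^4≡1. Order = 4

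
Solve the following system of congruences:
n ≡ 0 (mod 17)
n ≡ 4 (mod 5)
34

Using the Chinese Remainder Theorem:
M = product of moduli = 85
For equation 1: M_1 = 5, 5 ≡ 5 (mod 17), inverse of 5 mod 17 is 7 (check: 5 × 7 = 35 ≡ 1 (mod 17))
For equation 2: M_2 = 17, 17 ≡ 2 (mod 5), inverse of 17 mod 5 is 3 (check: 2 × 3 = 6 ≡ 1 (mod 5))
Combine: n ≡ Σ r_i×M_i×(M_i⁻¹ mod m_i) = 0×5×7 + 4×17×3 = 0 + 204 = 204
204 mod 85 = 34
n ≡ 34 (mod 85)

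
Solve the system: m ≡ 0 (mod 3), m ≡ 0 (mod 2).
M = 3 × 2 = 6. M₁ = 2, y₁ ≡ 2 (mod 3). M₂ = 3, y₂ ≡ 1 (mod 2). m = 0×2×2 + 0×3×1 ≡ 0 (mod 6)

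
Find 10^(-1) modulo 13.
4

Using Extended Euclidean Algorithm:
gcd(10, 13) = 1
Bezout coefficients: 10 × 4 + 13 × -3 = 1
So 10 × 4 ≡ 1 (mod 13)
The inverse is 4 mod 13 = 4
Verification: 10 × 4 = 40 = 3 × 13 + 1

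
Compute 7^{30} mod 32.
17

Using successive squaring:
Binary expansion of 30: 11110
Powers of 7 mod 32 (each is the square of the previous):
  7^1 ≡ 7 (mod 32)
  7^2 ≡ 7² = 49 ≡ 17 (mod 32)
  7^4 ≡ 17² = 289 ≡ 1 (mod 32)
  7^8 ≡ 1² = 1 ≡ 1 (mod 32)
  7^16 ≡ 1² = 1 ≡ 1 (mod 32)
30 = 16 + 8 + 4 + 2, so 7^30 = 7^16 × 7^8 × 7^4 × 7^2 ≡ 1 × 1 × 1 × 17 (mod 32)
Multiplying step by step:
  1 × 1 = 1 ≡ 1 (mod 32)
  1 × 1 = 1 ≡ 1 (mod 32)
  1 × 17 = 17 ≡ 17 (mod 32)
Result: 7^30 ≡ 17 (mod 32)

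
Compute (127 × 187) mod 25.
24

(127 × 187) = 23749
23749 mod 25 = 24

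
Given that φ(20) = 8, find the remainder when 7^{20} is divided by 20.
By Euler: 7^{8} ≡ 1 (mod 20) since gcd(7, 20) = 1. 20 = 2×8 + 4. So 7^{20} ≡ 7^{4} ≡ 1 (mod 20)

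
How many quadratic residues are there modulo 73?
For prime 73, there are (p-1)/2 = (73-1)/2 = 36 quadratic residues (excluding 0).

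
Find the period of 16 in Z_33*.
Powers of 16 mod 33: 16^1≡16, 16^2≡25, 16^3≡4, 16^4≡31, 16^5≡1. Order = 5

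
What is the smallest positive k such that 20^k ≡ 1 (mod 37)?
Powers of 20 mod 37: 20^1≡20, 20^2≡30, 20^3≡8, 20^4≡12, 20^5≡18, 20^6≡27, 20^7≡22, 20^8≡33, 20^9≡31, 20^10≡28, 20^11≡5, 20^12≡26, 20^13≡2, 20^14≡3, 20^15≡23, 20^16≡16, 20^17≡24, 20^18≡36, 20^19≡17, 20^20≡7, 20^21≡29, 20^22≡25, 20^23≡19, 20^24≡10, 20^25≡15, 20^26≡4, 20^27≡6, 20^28≡9, 20^29≡32, 20^30≡11, 20^31≡35, 20^32≡34, 20^33≡14, 20^34≡21, 20^35≡13, 20^36≡1. Order = 36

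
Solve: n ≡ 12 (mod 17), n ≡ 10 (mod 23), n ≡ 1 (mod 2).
M = 17 × 23 × 2 = 782. M₁ = 46, y₁ ≡ 10 (mod 17). M₂ = 34, y₂ ≡ 21 (mod 23). M₃ = 391, y₃ ≡ 1 (mod 2). n = 12×46×10 + 10×34×21 + 1×391×1 ≡ 539 (mod 782)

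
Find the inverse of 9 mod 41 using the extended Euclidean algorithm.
Extended GCD: 9(-9) + 41(2) = 1. So 9^(-1) ≡ 32 ≡ 32 (mod 41). Verify: 9 × 32 = 288 ≡ 1 (mod 41)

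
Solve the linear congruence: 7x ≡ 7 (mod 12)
1

Since gcd(7, 12) = 1 divides 7, a solution exists.
Multiply both sides by the inverse of 7 mod 12:
  7^(-1) mod 12 = 7
  x ≡ 7 × 7 ≡ 49 ≡ 1 (mod 12)
Verification: 7 × 1 = 7 = 0 × 12 + 7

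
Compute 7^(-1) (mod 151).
7^(-1) ≡ 108 (mod 151). Verification: 7 × 108 = 756 ≡ 1 (mod 151)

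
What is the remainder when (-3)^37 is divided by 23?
Using Fermat: (-3)^{22} ≡ 1 (mod 23). 37 ≡ 15 (mod 22). So (-3)^{37} ≡ (-3)^{15} ≡ 11 (mod 23)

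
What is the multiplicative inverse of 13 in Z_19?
3

Using Extended Euclidean Algorithm:
gcd(13, 19) = 1
Bezout coefficients: 13 × 3 + 19 × -2 = 1
So 13 × 3 ≡ 1 (mod 19)
The inverse is 3 mod 19 = 3
Verification: 13 × 3 = 39 = 2 × 19 + 1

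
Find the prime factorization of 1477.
7 × 211

Divide by primes starting from smallest:
1477 ÷ 7 = 211
211 ÷ 211 = 1

1477 = 7 × 211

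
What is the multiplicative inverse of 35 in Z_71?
69

Using Extended Euclidean Algorithm:
gcd(35, 71) = 1
Bezout coefficients: 35 × -2 + 71 × 1 = 1
So 35 × -2 ≡ 1 (mod 71)
The inverse is -2 mod 71 = 69
Verification: 35 × 69 = 2415 = 34 × 71 + 1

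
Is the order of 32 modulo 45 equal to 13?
No, the actual order is 12, not 13.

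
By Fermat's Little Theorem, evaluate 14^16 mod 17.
By Fermat's Little Theorem, 14^{16} ≡ 1 (mod 17) since 17 is prime and gcd(14, 17) = 1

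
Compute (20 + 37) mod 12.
9

(20 + 37) = 57
57 mod 12 = 9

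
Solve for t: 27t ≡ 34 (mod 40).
22

Since gcd(27, 40) = 1 divides 34, a solution exists.
Multiply both sides by the inverse of 27 mod 40:
  27^(-1) mod 40 = 3
  x ≡ 3 × 34 ≡ 102 ≡ 22 (mod 40)
Verification: 27 × 22 = 594 = 14 × 40 + 34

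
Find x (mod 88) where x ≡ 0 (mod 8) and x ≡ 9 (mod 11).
M = 8 × 11 = 88. M₁ = 11, y₁ ≡ 3 (mod 8). M₂ = 8, y₂ ≡ 7 (mod 11). x = 0×11×3 + 9×8×7 ≡ 64 (mod 88)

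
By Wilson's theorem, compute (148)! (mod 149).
By Wilson's theorem, (148)! ≡ -1 ≡ 148 (mod 149)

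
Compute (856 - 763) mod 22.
5

(856 - 763) = 93
93 mod 22 = 5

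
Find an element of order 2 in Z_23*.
22 has order 2 mod 23 since 22^{2} ≡ 1 (mod 23) and no smaller power works.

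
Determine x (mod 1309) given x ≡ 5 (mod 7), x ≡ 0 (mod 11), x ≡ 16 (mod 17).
33

Using the Chinese Remainder Theorem:
M = product of moduli = 1309
For equation 1: M_1 = 187, 187 ≡ 5 (mod 7), inverse of 187 mod 7 is 3 (check: 5 × 3 = 15 ≡ 1 (mod 7))
For equation 2: M_2 = 119, 119 ≡ 9 (mod 11), inverse of 119 mod 11 is 5 (check: 9 × 5 = 45 ≡ 1 (mod 11))
For equation 3: M_3 = 77, 77 ≡ 9 (mod 17), inverse of 77 mod 17 is 2 (check: 9 × 2 = 18 ≡ 1 (mod 17))
Combine: x ≡ Σ r_i×M_i×(M_i⁻¹ mod m_i) = 5×187×3 + 0×119×5 + 16×77×2 = 2805 + 0 + 2464 = 5269
5269 mod 1309 = 33
x ≡ 33 (mod 1309)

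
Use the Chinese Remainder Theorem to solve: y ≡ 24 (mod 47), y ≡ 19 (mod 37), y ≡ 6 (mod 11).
9565

Using the Chinese Remainder Theorem:
M = product of moduli = 19129
For equation 1: M_1 = 407, 407 ≡ 31 (mod 47), inverse of 407 mod 47 is 44 (check: 31 × 44 = 1364 ≡ 1 (mod 47))
For equation 2: M_2 = 517, 517 ≡ 36 (mod 37), inverse of 517 mod 37 is 36 (check: 36 × 36 = 1296 ≡ 1 (mod 37))
For equation 3: M_3 = 1739, 1739 ≡ 1 (mod 11), inverse of 1739 mod 11 is 1 (check: 1 × 1 = 1 ≡ 1 (mod 11))
Combine: y ≡ Σ r_i×M_i×(M_i⁻¹ mod m_i) = 24×407×44 + 19×517×36 + 6×1739×1 = 429792 + 353628 + 10434 = 793854
793854 mod 19129 = 9565
y ≡ 9565 (mod 19129)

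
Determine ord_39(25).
Powers of 25 mod 39: 25^1≡25, 25^2≡1. Order = 2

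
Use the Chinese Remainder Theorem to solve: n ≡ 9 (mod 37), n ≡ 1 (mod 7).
120

Using the Chinese Remainder Theorem:
M = product of moduli = 259
For equation 1: M_1 = 7, 7 ≡ 7 (mod 37), inverse of 7 mod 37 is 16 (check: 7 × 16 = 112 ≡ 1 (mod 37))
For equation 2: M_2 = 37, 37 ≡ 2 (mod 7), inverse of 37 mod 7 is 4 (check: 2 × 4 = 8 ≡ 1 (mod 7))
Combine: n ≡ Σ r_i×M_i×(M_i⁻¹ mod m_i) = 9×7×16 + 1×37×4 = 1008 + 148 = 1156
1156 mod 259 = 120
n ≡ 120 (mod 259)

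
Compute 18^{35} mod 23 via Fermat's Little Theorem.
2

By Fermat's Little Theorem, a^(p-1) ≡ 1 (mod p) for prime p and gcd(a, p) = 1
Here p = 23, so 18^22 ≡ 1 (mod 23)
We can reduce the exponent: 35 mod 22 = 13
So 18^35 ≡ 18^13 (mod 23)
Computing: 18^13 mod 23 = 2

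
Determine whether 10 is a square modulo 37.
By Euler's criterion: 10^{18} ≡ 1 (mod 37). Since this equals 1, 10 is a QR.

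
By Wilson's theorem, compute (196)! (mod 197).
By Wilson's theorem, (196)! ≡ -1 ≡ 196 (mod 197)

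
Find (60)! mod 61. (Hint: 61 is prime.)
By Wilson's theorem, (60)! ≡ -1 ≡ 60 (mod 61)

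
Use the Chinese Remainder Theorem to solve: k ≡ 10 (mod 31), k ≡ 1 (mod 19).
134

Using the Chinese Remainder Theorem:
M = product of moduli = 589
For equation 1: M_1 = 19, 19 ≡ 19 (mod 31), inverse of 19 mod 31 is 18 (check: 19 × 18 = 342 ≡ 1 (mod 31))
For equation 2: M_2 = 31, 31 ≡ 12 (mod 19), inverse of 31 mod 19 is 8 (check: 12 × 8 = 96 ≡ 1 (mod 19))
Combine: k ≡ Σ r_i×M_i×(M_i⁻¹ mod m_i) = 10×19×18 + 1×31×8 = 3420 + 248 = 3668
3668 mod 589 = 134
k ≡ 134 (mod 589)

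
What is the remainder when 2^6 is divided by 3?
6 = 4 + 2 (binary 110). Repeated squaring mod 3: 2^1 ≡ 2; 2^2 ≡ 2² = 4 ≡ 1; 2^4 ≡ 1² = 1 ≡ 1. Multiply: 2^6 = 2^4 × 2^2 ≡ 1 × 1 (mod 3): 1 × 1 = 1 ≡ 1. So 2^6 ≡ 1 (mod 3).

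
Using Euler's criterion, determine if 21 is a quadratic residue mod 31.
By Euler's criterion: 21^{15} ≡ 30 (mod 31). Since this equals -1 (≡ 30), 21 is not a QR.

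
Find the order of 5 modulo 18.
Powers of 5 mod 18: 5^1≡5, 5^2≡7, 5^3≡17, 5^4≡13, 5^5≡11, 5^6≡1. Order = 6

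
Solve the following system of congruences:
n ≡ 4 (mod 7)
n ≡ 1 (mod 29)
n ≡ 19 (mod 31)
3336

Using the Chinese Remainder Theorem:
M = product of moduli = 6293
For equation 1: M_1 = 899, 899 ≡ 3 (mod 7), inverse of 899 mod 7 is 5 (check: 3 × 5 = 15 ≡ 1 (mod 7))
For equation 2: M_2 = 217, 217 ≡ 14 (mod 29), inverse of 217 mod 29 is 27 (check: 14 × 27 = 378 ≡ 1 (mod 29))
For equation 3: M_3 = 203, 203 ≡ 17 (mod 31), inverse of 203 mod 31 is 11 (check: 17 × 11 = 187 ≡ 1 (mod 31))
Combine: n ≡ Σ r_i×M_i×(M_i⁻¹ mod m_i) = 4×899×5 + 1×217×27 + 19×203×11 = 17980 + 5859 + 42427 = 66266
66266 mod 6293 = 3336
n ≡ 3336 (mod 6293)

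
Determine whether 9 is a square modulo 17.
By Euler's criterion: 9^{8} ≡ 1 (mod 17). Since this equals 1, 9 is a QR.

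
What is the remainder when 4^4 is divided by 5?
4 = 4 (binary 100). Repeated squaring mod 5: 4^1 ≡ 4; 4^2 ≡ 4² = 16 ≡ 1; 4^4 ≡ 1² = 1 ≡ 1. So 4^4 ≡ 1 (mod 5).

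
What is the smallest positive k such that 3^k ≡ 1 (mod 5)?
Powers of 3 mod 5: 3^1≡3, 3^2≡4, 3^3≡2, 3^4≡1. Order = 4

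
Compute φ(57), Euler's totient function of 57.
36

Prime factorization: 57 = 3 × 19
Using the formula φ(n) = n × Π(1 - 1/p) for each prime factor p:
φ(57) = 57 × (1 - 1/3) × (1 - 1/19)
φ(57) = 36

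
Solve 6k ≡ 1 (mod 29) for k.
5

Using Extended Euclidean Algorithm:
gcd(6, 29) = 1
Bezout coefficients: 6 × 5 + 29 × -1 = 1
So 6 × 5 ≡ 1 (mod 29)
The inverse is 5 mod 29 = 5
Verification: 6 × 5 = 30 = 1 × 29 + 1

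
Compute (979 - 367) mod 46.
14

(979 - 367) = 612
612 mod 46 = 14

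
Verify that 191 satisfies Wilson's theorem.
(190)! mod 191 = 190. Since this equals -1 (mod 191), Wilson confirms 191 is prime.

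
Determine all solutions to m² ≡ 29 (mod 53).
The square roots of 29 mod 53 are 33 and 20. Verify: 33² = 1089 ≡ 29 (mod 53)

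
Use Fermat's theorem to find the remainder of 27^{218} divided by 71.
36

By Fermat's Little Theorem, a^(p-1) ≡ 1 (mod p) for prime p and gcd(a, p) = 1
Here p = 71, so 27^70 ≡ 1 (mod 71)
We can reduce the exponent: 218 mod 70 = 8
So 27^218 ≡ 27^8 (mod 71)
Computing: 27^8 mod 71 = 36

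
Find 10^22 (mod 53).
Using repeated squaring. 22 = 16 + 4 + 2 (binary 10110). Repeated squaring mod 53: 10^1 ≡ 10; 10^2 ≡ 10² = 100 ≡ 47; 10^4 ≡ 47² = 2209 ≡ 36; 10^8 ≡ 36² = 1296 ≡ 24; 10^16 ≡ 24² = 576 ≡ 46. Multiply: 10^22 = 10^16 × 10^4 × 10^2 ≡ 46 × 36 × 47 (mod 53): 46 × 36 = 1656 ≡ 13; 13 × 47 = 611 ≡ 28. So 10^22 ≡ 28 (mod 53).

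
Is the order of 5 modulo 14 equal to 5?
No, the actual order is 6, not 5.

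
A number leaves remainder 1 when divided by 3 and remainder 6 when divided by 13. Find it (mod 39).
M = 3 × 13 = 39. M₁ = 13, y₁ ≡ 1 (mod 3). M₂ = 3, y₂ ≡ 9 (mod 13). k = 1×13×1 + 6×3×9 ≡ 19 (mod 39)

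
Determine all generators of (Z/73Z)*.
Primitive roots mod 73: {5, 11, 13, 14, 15, 20, 26, 28, 29, 31, 33, 34, 39, 40, 42, 44, 45, 47, 53, 58, 59, 60, 62, 68}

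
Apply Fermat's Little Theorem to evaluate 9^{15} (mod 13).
1

By Fermat's Little Theorem, a^(p-1) ≡ 1 (mod p) for prime p and gcd(a, p) = 1
Here p = 13, so 9^12 ≡ 1 (mod 13)
We can reduce the exponent: 15 mod 12 = 3
So 9^15 ≡ 9^3 (mod 13)
Computing: 9^3 mod 13 = 1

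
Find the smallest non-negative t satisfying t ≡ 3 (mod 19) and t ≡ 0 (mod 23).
M = 19 × 23 = 437. M₁ = 23, y₁ ≡ 5 (mod 19). M₂ = 19, y₂ ≡ 17 (mod 23). t = 3×23×5 + 0×19×17 ≡ 345 (mod 437)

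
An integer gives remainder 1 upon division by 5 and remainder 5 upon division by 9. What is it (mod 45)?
M = 5 × 9 = 45. M₁ = 9, y₁ ≡ 4 (mod 5). M₂ = 5, y₂ ≡ 2 (mod 9). z = 1×9×4 + 5×5×2 ≡ 41 (mod 45). The smallest positive such number is 41.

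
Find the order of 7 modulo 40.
Powers of 7 mod 40: 7^1≡7, 7^2≡9, 7^3≡23, 7^4≡1. Order = 4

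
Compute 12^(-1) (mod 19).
12^(-1) ≡ 8 (mod 19). Verification: 12 × 8 = 96 ≡ 1 (mod 19)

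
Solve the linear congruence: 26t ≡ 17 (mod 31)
9

Since gcd(26, 31) = 1 divides 17, a solution exists.
Multiply both sides by the inverse of 26 mod 31:
  26^(-1) mod 31 = 6
  x ≡ 6 × 17 ≡ 102 ≡ 9 (mod 31)
Verification: 26 × 9 = 234 = 7 × 31 + 17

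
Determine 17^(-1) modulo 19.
17^(-1) ≡ 9 (mod 19). Verification: 17 × 9 = 153 ≡ 1 (mod 19)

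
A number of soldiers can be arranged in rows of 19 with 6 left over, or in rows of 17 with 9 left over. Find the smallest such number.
M = 19 × 17 = 323. M₁ = 17, y₁ ≡ 9 (mod 19). M₂ = 19, y₂ ≡ 9 (mod 17). n = 6×17×9 + 9×19×9 ≡ 196 (mod 323). The smallest positive such number is 196.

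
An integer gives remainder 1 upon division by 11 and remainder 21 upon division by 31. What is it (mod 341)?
M = 11 × 31 = 341. M₁ = 31, y₁ ≡ 5 (mod 11). M₂ = 11, y₂ ≡ 17 (mod 31). r = 1×31×5 + 21×11×17 ≡ 331 (mod 341). The smallest positive such number is 331.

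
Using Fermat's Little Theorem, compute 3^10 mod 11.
By Fermat's Little Theorem, 3^{10} ≡ 1 (mod 11) since 11 is prime and gcd(3, 11) = 1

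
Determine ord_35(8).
Powers of 8 mod 35: 8^1≡8, 8^2≡29, 8^3≡22, 8^4≡1. Order = 4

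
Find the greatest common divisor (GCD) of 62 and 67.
1

Using the Euclidean algorithm:
62 = 0 × 67 + 62
67 = 1 × 62 + 5
62 = 12 × 5 + 2
5 = 2 × 2 + 1
2 = 2 × 1 + 0

GCD(62, 67) = 1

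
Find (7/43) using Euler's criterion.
(7/43) = 7^{21} mod 43 = -1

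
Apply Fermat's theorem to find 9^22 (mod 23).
By Fermat's Little Theorem, 9^{22} ≡ 1 (mod 23) since 23 is prime and gcd(9, 23) = 1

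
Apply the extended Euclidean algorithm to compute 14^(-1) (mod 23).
Extended GCD: 14(5) + 23(-3) = 1. So 14^(-1) ≡ 5 ≡ 5 (mod 23). Verify: 14 × 5 = 70 ≡ 1 (mod 23)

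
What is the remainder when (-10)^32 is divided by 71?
Using repeated squaring. (-10) ≡ 61 (mod 71). 32 = 32 (binary 100000). Repeated squaring mod 71: 61^1 ≡ 61; 61^2 ≡ 61² = 3721 ≡ 29; 61^4 ≡ 29² = 841 ≡ 60; 61^8 ≡ 60² = 3600 ≡ 50; 61^16 ≡ 50² = 2500 ≡ 15; 61^32 ≡ 15² = 225 ≡ 12. So (-10)^32 ≡ 12 (mod 71).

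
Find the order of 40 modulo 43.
Powers of 40 mod 43: 40^1≡40, 40^2≡9, 40^3≡16, 40^4≡38, 40^5≡15, 40^6≡41, 40^7≡6, 40^8≡25, 40^9≡11, 40^10≡10, 40^11≡13, 40^12≡4, 40^13≡31, 40^14≡36, 40^15≡21, 40^16≡23, 40^17≡17, 40^18≡35, 40^19≡24, 40^20≡14, 40^21≡1. Order = 21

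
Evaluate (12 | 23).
(12/23) = 12^{11} mod 23 = 1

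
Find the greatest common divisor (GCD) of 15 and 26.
1

Using the Euclidean algorithm:
15 = 0 × 26 + 15
26 = 1 × 15 + 11
15 = 1 × 11 + 4
11 = 2 × 4 + 3
4 = 1 × 3 + 1
3 = 3 × 1 + 0

GCD(15, 26) = 1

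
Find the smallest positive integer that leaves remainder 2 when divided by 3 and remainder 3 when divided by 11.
M = 3 × 11 = 33. M₁ = 11, y₁ ≡ 2 (mod 3). M₂ = 3, y₂ ≡ 4 (mod 11). x = 2×11×2 + 3×3×4 ≡ 14 (mod 33). The smallest positive such number is 14.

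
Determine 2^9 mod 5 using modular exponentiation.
9 = 8 + 1 (binary 1001). Repeated squaring mod 5: 2^1 ≡ 2; 2^2 ≡ 2² = 4 ≡ 4; 2^4 ≡ 4² = 16 ≡ 1; 2^8 ≡ 1² = 1 ≡ 1. Multiply: 2^9 = 2^8 × 2^1 ≡ 1 × 2 (mod 5): 1 × 2 = 2 ≡ 2. So 2^9 ≡ 2 (mod 5).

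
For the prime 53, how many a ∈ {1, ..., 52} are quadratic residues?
For prime 53, there are (p-1)/2 = (53-1)/2 = 26 quadratic residues (excluding 0).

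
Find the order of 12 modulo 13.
Powers of 12 mod 13: 12^1≡12, 12^2≡1. Order = 2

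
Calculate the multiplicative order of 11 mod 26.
Powers of 11 mod 26: 11^1≡11, 11^2≡17, 11^3≡5, 11^4≡3, 11^5≡7, 11^6≡25, 11^7≡15, 11^8≡9, 11^9≡21, 11^10≡23, 11^11≡19, 11^12≡1. Order = 12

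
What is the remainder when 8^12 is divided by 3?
Using Fermat: 8^{2} ≡ 1 (mod 3). 12 ≡ 0 (mod 2). So 8^{12} ≡ 8^{0} ≡ 1 (mod 3)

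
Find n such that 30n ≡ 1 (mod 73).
30^(-1) ≡ 56 (mod 73). Verification: 30 × 56 = 1680 ≡ 1 (mod 73)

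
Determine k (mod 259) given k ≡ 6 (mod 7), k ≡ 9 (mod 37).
83

Using the Chinese Remainder Theorem:
M = product of moduli = 259
For equation 1: M_1 = 37, 37 ≡ 2 (mod 7), inverse of 37 mod 7 is 4 (check: 2 × 4 = 8 ≡ 1 (mod 7))
For equation 2: M_2 = 7, 7 ≡ 7 (mod 37), inverse of 7 mod 37 is 16 (check: 7 × 16 = 112 ≡ 1 (mod 37))
Combine: k ≡ Σ r_i×M_i×(M_i⁻¹ mod m_i) = 6×37×4 + 9×7×16 = 888 + 1008 = 1896
1896 mod 259 = 83
k ≡ 83 (mod 259)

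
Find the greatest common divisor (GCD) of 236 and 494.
2

Using the Euclidean algorithm:
236 = 0 × 494 + 236
494 = 2 × 236 + 22
236 = 10 × 22 + 16
22 = 1 × 16 + 6
16 = 2 × 6 + 4
6 = 1 × 4 + 2
4 = 2 × 2 + 0

GCD(236, 494) = 2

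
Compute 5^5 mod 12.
5 = 4 + 1 (binary 101). Repeated squaring mod 12: 5^1 ≡ 5; 5^2 ≡ 5² = 25 ≡ 1; 5^4 ≡ 1² = 1 ≡ 1. Multiply: 5^5 = 5^4 × 5^1 ≡ 1 × 5 (mod 12): 1 × 5 = 5 ≡ 5. So 5^5 ≡ 5 (mod 12).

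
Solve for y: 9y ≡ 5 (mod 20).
5

Since gcd(9, 20) = 1 divides 5, a solution exists.
Multiply both sides by the inverse of 9 mod 20:
  9^(-1) mod 20 = 9
  x ≡ 9 × 5 ≡ 45 ≡ 5 (mod 20)
Verification: 9 × 5 = 45 = 2 × 20 + 5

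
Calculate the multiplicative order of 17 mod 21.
Powers of 17 mod 21: 17^1≡17, 17^2≡16, 17^3≡20, 17^4≡4, 17^5≡5, 17^6≡1. Order = 6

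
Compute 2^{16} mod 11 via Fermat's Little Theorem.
9

By Fermat's Little Theorem, a^(p-1) ≡ 1 (mod p) for prime p and gcd(a, p) = 1
Here p = 11, so 2^10 ≡ 1 (mod 11)
We can reduce the exponent: 16 mod 10 = 6
So 2^16 ≡ 2^6 (mod 11)
Computing: 2^6 mod 11 = 9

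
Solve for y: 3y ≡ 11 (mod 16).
9

Since gcd(3, 16) = 1 divides 11, a solution exists.
Multiply both sides by the inverse of 3 mod 16:
  3^(-1) mod 16 = 11
  x ≡ 11 × 11 ≡ 121 ≡ 9 (mod 16)
Verification: 3 × 9 = 27 = 1 × 16 + 11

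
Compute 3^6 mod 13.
6 = 4 + 2 (binary 110). Repeated squaring mod 13: 3^1 ≡ 3; 3^2 ≡ 3² = 9 ≡ 9; 3^4 ≡ 9² = 81 ≡ 3. Multiply: 3^6 = 3^4 × 3^2 ≡ 3 × 9 (mod 13): 3 × 9 = 27 ≡ 1. So 3^6 ≡ 1 (mod 13).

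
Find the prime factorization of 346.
2 × 173

Divide by primes starting from smallest:
346 ÷ 2 = 173
173 ÷ 173 = 1

346 = 2 × 173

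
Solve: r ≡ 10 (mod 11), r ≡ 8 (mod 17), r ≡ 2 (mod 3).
M = 11 × 17 × 3 = 561. M₁ = 51, y₁ ≡ 8 (mod 11). M₂ = 33, y₂ ≡ 16 (mod 17). M₃ = 187, y₃ ≡ 1 (mod 3). r = 10×51×8 + 8×33×16 + 2×187×1 ≡ 263 (mod 561)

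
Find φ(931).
756

Prime factorization: 931 = 7^2 × 19
Using the formula φ(n) = n × Π(1 - 1/p) for each prime factor p:
φ(931) = 931 × (1 - 1/7) × (1 - 1/19)
φ(931) = 756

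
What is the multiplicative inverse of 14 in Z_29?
27

Using Extended Euclidean Algorithm:
gcd(14, 29) = 1
Bezout coefficients: 14 × -2 + 29 × 1 = 1
So 14 × -2 ≡ 1 (mod 29)
The inverse is -2 mod 29 = 27
Verification: 14 × 27 = 378 = 13 × 29 + 1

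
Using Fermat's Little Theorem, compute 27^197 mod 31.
By Fermat: 27^{30} ≡ 1 (mod 31). 197 = 6×30 + 17. So 27^{197} ≡ 27^{17} ≡ 15 (mod 31)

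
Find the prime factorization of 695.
5 × 139

Divide by primes starting from smallest:
695 ÷ 5 = 139
139 ÷ 139 = 1

695 = 5 × 139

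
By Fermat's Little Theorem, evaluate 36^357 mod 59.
By Fermat: 36^{58} ≡ 1 (mod 59). 357 = 6×58 + 9. So 36^{357} ≡ 36^{9} ≡ 45 (mod 59)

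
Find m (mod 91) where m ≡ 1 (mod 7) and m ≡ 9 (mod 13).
M = 7 × 13 = 91. M₁ = 13, y₁ ≡ 6 (mod 7). M₂ = 7, y₂ ≡ 2 (mod 13). m = 1×13×6 + 9×7×2 ≡ 22 (mod 91)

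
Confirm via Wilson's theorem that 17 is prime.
(16)! mod 17 = 16. Since this equals -1 (mod 17), Wilson confirms 17 is prime.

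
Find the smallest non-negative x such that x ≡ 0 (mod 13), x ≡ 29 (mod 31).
91

Using the Chinese Remainder Theorem:
M = product of moduli = 403
For equation 1: M_1 = 31, 31 ≡ 5 (mod 13), inverse of 31 mod 13 is 8 (check: 5 × 8 = 40 ≡ 1 (mod 13))
For equation 2: M_2 = 13, 13 ≡ 13 (mod 31), inverse of 13 mod 31 is 12 (check: 13 × 12 = 156 ≡ 1 (mod 31))
Combine: x ≡ Σ r_i×M_i×(M_i⁻¹ mod m_i) = 0×31×8 + 29×13×12 = 0 + 4524 = 4524
4524 mod 403 = 91
x ≡ 91 (mod 403)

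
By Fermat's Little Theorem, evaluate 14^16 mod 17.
By Fermat's Little Theorem, 14^{16} ≡ 1 (mod 17) since 17 is prime and gcd(14, 17) = 1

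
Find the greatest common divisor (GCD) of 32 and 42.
2

Using the Euclidean algorithm:
32 = 0 × 42 + 32
42 = 1 × 32 + 10
32 = 3 × 10 + 2
10 = 5 × 2 + 0

GCD(32, 42) = 2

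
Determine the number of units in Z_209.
180

Prime factorization: 209 = 11 × 19
Using the formula φ(n) = n × Π(1 - 1/p) for each prime factor p:
φ(209) = 209 × (1 - 1/11) × (1 - 1/19)
φ(209) = 180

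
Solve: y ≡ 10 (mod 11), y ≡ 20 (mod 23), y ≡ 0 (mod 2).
M = 11 × 23 × 2 = 506. M₁ = 46, y₁ ≡ 6 (mod 11). M₂ = 22, y₂ ≡ 22 (mod 23). M₃ = 253, y₃ ≡ 1 (mod 2). y = 10×46×6 + 20×22×22 + 0×253×1 ≡ 296 (mod 506)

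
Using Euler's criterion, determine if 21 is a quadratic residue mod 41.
By Euler's criterion: 21^{20} ≡ 1 (mod 41). Since this equals 1, 21 is a QR.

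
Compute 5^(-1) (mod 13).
5^(-1) ≡ 8 (mod 13). Verification: 5 × 8 = 40 ≡ 1 (mod 13)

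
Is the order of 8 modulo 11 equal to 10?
Yes, ord_11(8) = 10.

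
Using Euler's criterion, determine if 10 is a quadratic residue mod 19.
By Euler's criterion: 10^{9} ≡ 18 (mod 19). Since this equals -1 (≡ 18), 10 is not a QR.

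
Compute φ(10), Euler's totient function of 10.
4

Prime factorization: 10 = 2 × 5
Using the formula φ(n) = n × Π(1 - 1/p) for each prime factor p:
φ(10) = 10 × (1 - 1/2) × (1 - 1/5)
φ(10) = 4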